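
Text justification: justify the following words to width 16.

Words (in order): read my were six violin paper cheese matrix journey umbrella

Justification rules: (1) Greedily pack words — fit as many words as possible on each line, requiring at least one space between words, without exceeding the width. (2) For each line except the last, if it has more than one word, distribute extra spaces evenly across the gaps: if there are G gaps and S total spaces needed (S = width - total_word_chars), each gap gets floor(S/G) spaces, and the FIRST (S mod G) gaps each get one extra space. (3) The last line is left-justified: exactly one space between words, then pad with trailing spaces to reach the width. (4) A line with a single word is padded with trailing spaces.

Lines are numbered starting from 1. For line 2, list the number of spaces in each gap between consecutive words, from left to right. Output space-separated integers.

Line 1: ['read', 'my', 'were', 'six'] (min_width=16, slack=0)
Line 2: ['violin', 'paper'] (min_width=12, slack=4)
Line 3: ['cheese', 'matrix'] (min_width=13, slack=3)
Line 4: ['journey', 'umbrella'] (min_width=16, slack=0)

Answer: 5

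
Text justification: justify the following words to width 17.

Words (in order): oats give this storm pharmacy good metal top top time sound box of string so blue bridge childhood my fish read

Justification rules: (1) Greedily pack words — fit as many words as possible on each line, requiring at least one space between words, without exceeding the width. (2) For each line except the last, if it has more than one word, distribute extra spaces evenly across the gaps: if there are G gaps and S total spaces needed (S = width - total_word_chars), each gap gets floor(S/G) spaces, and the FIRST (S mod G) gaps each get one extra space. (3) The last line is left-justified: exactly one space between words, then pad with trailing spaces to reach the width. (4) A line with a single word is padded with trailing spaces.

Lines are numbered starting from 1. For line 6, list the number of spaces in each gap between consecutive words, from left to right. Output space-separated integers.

Line 1: ['oats', 'give', 'this'] (min_width=14, slack=3)
Line 2: ['storm', 'pharmacy'] (min_width=14, slack=3)
Line 3: ['good', 'metal', 'top'] (min_width=14, slack=3)
Line 4: ['top', 'time', 'sound'] (min_width=14, slack=3)
Line 5: ['box', 'of', 'string', 'so'] (min_width=16, slack=1)
Line 6: ['blue', 'bridge'] (min_width=11, slack=6)
Line 7: ['childhood', 'my', 'fish'] (min_width=17, slack=0)
Line 8: ['read'] (min_width=4, slack=13)

Answer: 7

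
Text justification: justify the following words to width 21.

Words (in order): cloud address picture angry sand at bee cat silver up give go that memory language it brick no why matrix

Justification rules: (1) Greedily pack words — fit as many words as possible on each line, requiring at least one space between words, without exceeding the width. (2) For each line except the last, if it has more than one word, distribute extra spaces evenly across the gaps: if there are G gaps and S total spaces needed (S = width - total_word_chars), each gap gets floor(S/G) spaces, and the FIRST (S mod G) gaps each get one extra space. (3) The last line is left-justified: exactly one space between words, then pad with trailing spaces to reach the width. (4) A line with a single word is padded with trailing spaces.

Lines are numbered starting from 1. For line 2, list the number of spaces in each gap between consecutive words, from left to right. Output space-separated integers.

Line 1: ['cloud', 'address', 'picture'] (min_width=21, slack=0)
Line 2: ['angry', 'sand', 'at', 'bee', 'cat'] (min_width=21, slack=0)
Line 3: ['silver', 'up', 'give', 'go'] (min_width=17, slack=4)
Line 4: ['that', 'memory', 'language'] (min_width=20, slack=1)
Line 5: ['it', 'brick', 'no', 'why'] (min_width=15, slack=6)
Line 6: ['matrix'] (min_width=6, slack=15)

Answer: 1 1 1 1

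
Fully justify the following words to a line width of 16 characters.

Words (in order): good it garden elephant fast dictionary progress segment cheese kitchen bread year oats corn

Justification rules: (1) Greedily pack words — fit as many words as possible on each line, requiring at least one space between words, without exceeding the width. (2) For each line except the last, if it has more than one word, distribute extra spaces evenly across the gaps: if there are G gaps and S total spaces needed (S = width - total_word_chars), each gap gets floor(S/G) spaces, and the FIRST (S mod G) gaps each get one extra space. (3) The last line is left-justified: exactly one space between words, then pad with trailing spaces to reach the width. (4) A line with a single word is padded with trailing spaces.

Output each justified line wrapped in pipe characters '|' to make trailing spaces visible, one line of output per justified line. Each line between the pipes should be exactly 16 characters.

Line 1: ['good', 'it', 'garden'] (min_width=14, slack=2)
Line 2: ['elephant', 'fast'] (min_width=13, slack=3)
Line 3: ['dictionary'] (min_width=10, slack=6)
Line 4: ['progress', 'segment'] (min_width=16, slack=0)
Line 5: ['cheese', 'kitchen'] (min_width=14, slack=2)
Line 6: ['bread', 'year', 'oats'] (min_width=15, slack=1)
Line 7: ['corn'] (min_width=4, slack=12)

Answer: |good  it  garden|
|elephant    fast|
|dictionary      |
|progress segment|
|cheese   kitchen|
|bread  year oats|
|corn            |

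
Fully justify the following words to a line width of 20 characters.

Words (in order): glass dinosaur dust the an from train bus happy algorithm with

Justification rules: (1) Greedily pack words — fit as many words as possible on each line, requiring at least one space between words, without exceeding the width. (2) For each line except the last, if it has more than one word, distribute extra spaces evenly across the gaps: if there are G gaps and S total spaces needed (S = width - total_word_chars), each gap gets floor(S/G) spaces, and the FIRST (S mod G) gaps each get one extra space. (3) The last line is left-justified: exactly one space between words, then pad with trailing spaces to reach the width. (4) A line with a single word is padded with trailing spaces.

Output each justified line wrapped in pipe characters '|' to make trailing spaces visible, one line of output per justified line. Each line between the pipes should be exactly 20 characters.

Answer: |glass  dinosaur dust|
|the  an  from  train|
|bus  happy algorithm|
|with                |

Derivation:
Line 1: ['glass', 'dinosaur', 'dust'] (min_width=19, slack=1)
Line 2: ['the', 'an', 'from', 'train'] (min_width=17, slack=3)
Line 3: ['bus', 'happy', 'algorithm'] (min_width=19, slack=1)
Line 4: ['with'] (min_width=4, slack=16)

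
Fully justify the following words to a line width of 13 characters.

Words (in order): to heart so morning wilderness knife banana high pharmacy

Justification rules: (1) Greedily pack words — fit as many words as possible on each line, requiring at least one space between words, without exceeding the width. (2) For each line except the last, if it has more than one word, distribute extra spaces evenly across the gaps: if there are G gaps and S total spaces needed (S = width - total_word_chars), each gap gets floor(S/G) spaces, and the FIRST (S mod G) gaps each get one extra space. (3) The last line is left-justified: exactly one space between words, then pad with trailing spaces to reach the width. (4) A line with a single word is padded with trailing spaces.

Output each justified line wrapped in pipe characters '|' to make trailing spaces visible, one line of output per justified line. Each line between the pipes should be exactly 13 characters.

Answer: |to  heart  so|
|morning      |
|wilderness   |
|knife  banana|
|high pharmacy|

Derivation:
Line 1: ['to', 'heart', 'so'] (min_width=11, slack=2)
Line 2: ['morning'] (min_width=7, slack=6)
Line 3: ['wilderness'] (min_width=10, slack=3)
Line 4: ['knife', 'banana'] (min_width=12, slack=1)
Line 5: ['high', 'pharmacy'] (min_width=13, slack=0)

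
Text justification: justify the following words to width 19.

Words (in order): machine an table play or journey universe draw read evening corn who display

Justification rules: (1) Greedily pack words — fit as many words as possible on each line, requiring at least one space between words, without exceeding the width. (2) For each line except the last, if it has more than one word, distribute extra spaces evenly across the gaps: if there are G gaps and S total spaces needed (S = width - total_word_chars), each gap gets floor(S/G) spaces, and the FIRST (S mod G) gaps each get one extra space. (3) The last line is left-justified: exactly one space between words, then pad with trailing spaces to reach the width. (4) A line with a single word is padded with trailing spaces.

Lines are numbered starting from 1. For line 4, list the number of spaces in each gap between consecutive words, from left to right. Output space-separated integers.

Answer: 3 2

Derivation:
Line 1: ['machine', 'an', 'table'] (min_width=16, slack=3)
Line 2: ['play', 'or', 'journey'] (min_width=15, slack=4)
Line 3: ['universe', 'draw', 'read'] (min_width=18, slack=1)
Line 4: ['evening', 'corn', 'who'] (min_width=16, slack=3)
Line 5: ['display'] (min_width=7, slack=12)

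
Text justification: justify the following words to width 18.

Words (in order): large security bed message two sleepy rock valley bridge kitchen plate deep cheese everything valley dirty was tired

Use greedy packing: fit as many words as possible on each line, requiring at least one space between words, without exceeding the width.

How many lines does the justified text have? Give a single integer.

Line 1: ['large', 'security', 'bed'] (min_width=18, slack=0)
Line 2: ['message', 'two', 'sleepy'] (min_width=18, slack=0)
Line 3: ['rock', 'valley', 'bridge'] (min_width=18, slack=0)
Line 4: ['kitchen', 'plate', 'deep'] (min_width=18, slack=0)
Line 5: ['cheese', 'everything'] (min_width=17, slack=1)
Line 6: ['valley', 'dirty', 'was'] (min_width=16, slack=2)
Line 7: ['tired'] (min_width=5, slack=13)
Total lines: 7

Answer: 7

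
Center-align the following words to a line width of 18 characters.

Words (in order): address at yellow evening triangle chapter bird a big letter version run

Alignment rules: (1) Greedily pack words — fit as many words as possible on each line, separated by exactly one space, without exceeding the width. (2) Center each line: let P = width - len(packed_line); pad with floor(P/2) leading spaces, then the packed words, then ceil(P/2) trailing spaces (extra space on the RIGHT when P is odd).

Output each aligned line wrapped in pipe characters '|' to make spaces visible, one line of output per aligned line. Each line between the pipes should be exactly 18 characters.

Answer: |address at yellow |
| evening triangle |
|chapter bird a big|
|letter version run|

Derivation:
Line 1: ['address', 'at', 'yellow'] (min_width=17, slack=1)
Line 2: ['evening', 'triangle'] (min_width=16, slack=2)
Line 3: ['chapter', 'bird', 'a', 'big'] (min_width=18, slack=0)
Line 4: ['letter', 'version', 'run'] (min_width=18, slack=0)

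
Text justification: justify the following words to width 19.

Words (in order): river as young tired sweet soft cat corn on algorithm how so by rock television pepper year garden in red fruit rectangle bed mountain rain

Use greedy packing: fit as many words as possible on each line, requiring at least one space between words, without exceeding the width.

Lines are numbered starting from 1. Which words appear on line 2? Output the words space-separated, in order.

Answer: tired sweet soft

Derivation:
Line 1: ['river', 'as', 'young'] (min_width=14, slack=5)
Line 2: ['tired', 'sweet', 'soft'] (min_width=16, slack=3)
Line 3: ['cat', 'corn', 'on'] (min_width=11, slack=8)
Line 4: ['algorithm', 'how', 'so', 'by'] (min_width=19, slack=0)
Line 5: ['rock', 'television'] (min_width=15, slack=4)
Line 6: ['pepper', 'year', 'garden'] (min_width=18, slack=1)
Line 7: ['in', 'red', 'fruit'] (min_width=12, slack=7)
Line 8: ['rectangle', 'bed'] (min_width=13, slack=6)
Line 9: ['mountain', 'rain'] (min_width=13, slack=6)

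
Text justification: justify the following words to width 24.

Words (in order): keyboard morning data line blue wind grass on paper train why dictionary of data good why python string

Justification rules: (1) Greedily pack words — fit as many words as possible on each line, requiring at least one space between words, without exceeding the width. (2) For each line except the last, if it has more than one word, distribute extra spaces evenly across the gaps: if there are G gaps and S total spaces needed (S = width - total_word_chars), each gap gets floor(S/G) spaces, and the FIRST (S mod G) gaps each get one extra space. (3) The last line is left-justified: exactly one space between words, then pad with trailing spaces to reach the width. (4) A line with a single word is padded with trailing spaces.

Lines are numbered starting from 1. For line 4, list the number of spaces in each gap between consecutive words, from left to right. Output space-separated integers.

Line 1: ['keyboard', 'morning', 'data'] (min_width=21, slack=3)
Line 2: ['line', 'blue', 'wind', 'grass', 'on'] (min_width=23, slack=1)
Line 3: ['paper', 'train', 'why'] (min_width=15, slack=9)
Line 4: ['dictionary', 'of', 'data', 'good'] (min_width=23, slack=1)
Line 5: ['why', 'python', 'string'] (min_width=17, slack=7)

Answer: 2 1 1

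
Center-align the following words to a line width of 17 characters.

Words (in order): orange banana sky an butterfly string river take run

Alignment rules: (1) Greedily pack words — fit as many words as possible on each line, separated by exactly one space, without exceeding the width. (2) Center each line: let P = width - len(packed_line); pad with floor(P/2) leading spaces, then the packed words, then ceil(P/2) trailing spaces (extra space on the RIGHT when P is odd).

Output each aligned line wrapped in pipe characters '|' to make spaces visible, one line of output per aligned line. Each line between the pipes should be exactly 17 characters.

Line 1: ['orange', 'banana', 'sky'] (min_width=17, slack=0)
Line 2: ['an', 'butterfly'] (min_width=12, slack=5)
Line 3: ['string', 'river', 'take'] (min_width=17, slack=0)
Line 4: ['run'] (min_width=3, slack=14)

Answer: |orange banana sky|
|  an butterfly   |
|string river take|
|       run       |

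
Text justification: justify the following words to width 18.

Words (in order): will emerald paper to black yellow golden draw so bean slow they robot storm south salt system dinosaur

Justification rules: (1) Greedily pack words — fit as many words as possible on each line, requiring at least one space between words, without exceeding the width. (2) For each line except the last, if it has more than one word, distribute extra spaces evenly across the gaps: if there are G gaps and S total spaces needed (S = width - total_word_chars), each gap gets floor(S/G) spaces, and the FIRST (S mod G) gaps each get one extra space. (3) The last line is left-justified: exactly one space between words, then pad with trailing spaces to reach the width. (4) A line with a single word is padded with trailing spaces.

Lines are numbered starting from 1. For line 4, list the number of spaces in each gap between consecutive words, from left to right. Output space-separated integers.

Answer: 3 3

Derivation:
Line 1: ['will', 'emerald', 'paper'] (min_width=18, slack=0)
Line 2: ['to', 'black', 'yellow'] (min_width=15, slack=3)
Line 3: ['golden', 'draw', 'so'] (min_width=14, slack=4)
Line 4: ['bean', 'slow', 'they'] (min_width=14, slack=4)
Line 5: ['robot', 'storm', 'south'] (min_width=17, slack=1)
Line 6: ['salt', 'system'] (min_width=11, slack=7)
Line 7: ['dinosaur'] (min_width=8, slack=10)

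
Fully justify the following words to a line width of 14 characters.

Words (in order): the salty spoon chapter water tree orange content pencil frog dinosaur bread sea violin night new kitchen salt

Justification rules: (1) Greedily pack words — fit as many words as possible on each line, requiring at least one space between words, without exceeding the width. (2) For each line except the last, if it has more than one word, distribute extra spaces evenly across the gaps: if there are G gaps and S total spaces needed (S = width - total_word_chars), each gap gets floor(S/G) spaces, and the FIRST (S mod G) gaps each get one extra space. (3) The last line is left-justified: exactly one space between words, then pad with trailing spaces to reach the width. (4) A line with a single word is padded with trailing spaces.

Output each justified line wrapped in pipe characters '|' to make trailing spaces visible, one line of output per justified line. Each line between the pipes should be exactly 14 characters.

Answer: |the      salty|
|spoon  chapter|
|water     tree|
|orange content|
|pencil    frog|
|dinosaur bread|
|sea     violin|
|night      new|
|kitchen salt  |

Derivation:
Line 1: ['the', 'salty'] (min_width=9, slack=5)
Line 2: ['spoon', 'chapter'] (min_width=13, slack=1)
Line 3: ['water', 'tree'] (min_width=10, slack=4)
Line 4: ['orange', 'content'] (min_width=14, slack=0)
Line 5: ['pencil', 'frog'] (min_width=11, slack=3)
Line 6: ['dinosaur', 'bread'] (min_width=14, slack=0)
Line 7: ['sea', 'violin'] (min_width=10, slack=4)
Line 8: ['night', 'new'] (min_width=9, slack=5)
Line 9: ['kitchen', 'salt'] (min_width=12, slack=2)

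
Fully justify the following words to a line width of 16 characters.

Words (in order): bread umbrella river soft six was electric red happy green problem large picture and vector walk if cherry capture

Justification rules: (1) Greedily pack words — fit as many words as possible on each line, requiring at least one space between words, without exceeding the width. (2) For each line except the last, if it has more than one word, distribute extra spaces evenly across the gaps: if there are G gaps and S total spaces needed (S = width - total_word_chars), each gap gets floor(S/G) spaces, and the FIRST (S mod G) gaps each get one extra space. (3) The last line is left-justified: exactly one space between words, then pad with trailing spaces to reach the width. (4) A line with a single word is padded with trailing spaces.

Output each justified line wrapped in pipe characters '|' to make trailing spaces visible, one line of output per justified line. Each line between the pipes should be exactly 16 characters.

Line 1: ['bread', 'umbrella'] (min_width=14, slack=2)
Line 2: ['river', 'soft', 'six'] (min_width=14, slack=2)
Line 3: ['was', 'electric', 'red'] (min_width=16, slack=0)
Line 4: ['happy', 'green'] (min_width=11, slack=5)
Line 5: ['problem', 'large'] (min_width=13, slack=3)
Line 6: ['picture', 'and'] (min_width=11, slack=5)
Line 7: ['vector', 'walk', 'if'] (min_width=14, slack=2)
Line 8: ['cherry', 'capture'] (min_width=14, slack=2)

Answer: |bread   umbrella|
|river  soft  six|
|was electric red|
|happy      green|
|problem    large|
|picture      and|
|vector  walk  if|
|cherry capture  |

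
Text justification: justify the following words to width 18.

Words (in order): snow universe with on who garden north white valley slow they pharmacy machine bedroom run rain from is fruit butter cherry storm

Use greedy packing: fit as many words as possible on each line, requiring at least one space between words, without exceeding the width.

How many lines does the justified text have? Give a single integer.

Line 1: ['snow', 'universe', 'with'] (min_width=18, slack=0)
Line 2: ['on', 'who', 'garden'] (min_width=13, slack=5)
Line 3: ['north', 'white', 'valley'] (min_width=18, slack=0)
Line 4: ['slow', 'they', 'pharmacy'] (min_width=18, slack=0)
Line 5: ['machine', 'bedroom'] (min_width=15, slack=3)
Line 6: ['run', 'rain', 'from', 'is'] (min_width=16, slack=2)
Line 7: ['fruit', 'butter'] (min_width=12, slack=6)
Line 8: ['cherry', 'storm'] (min_width=12, slack=6)
Total lines: 8

Answer: 8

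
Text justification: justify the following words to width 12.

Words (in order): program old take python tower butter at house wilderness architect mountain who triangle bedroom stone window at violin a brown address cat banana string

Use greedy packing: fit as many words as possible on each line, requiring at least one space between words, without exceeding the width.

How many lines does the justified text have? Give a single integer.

Answer: 15

Derivation:
Line 1: ['program', 'old'] (min_width=11, slack=1)
Line 2: ['take', 'python'] (min_width=11, slack=1)
Line 3: ['tower', 'butter'] (min_width=12, slack=0)
Line 4: ['at', 'house'] (min_width=8, slack=4)
Line 5: ['wilderness'] (min_width=10, slack=2)
Line 6: ['architect'] (min_width=9, slack=3)
Line 7: ['mountain', 'who'] (min_width=12, slack=0)
Line 8: ['triangle'] (min_width=8, slack=4)
Line 9: ['bedroom'] (min_width=7, slack=5)
Line 10: ['stone', 'window'] (min_width=12, slack=0)
Line 11: ['at', 'violin', 'a'] (min_width=11, slack=1)
Line 12: ['brown'] (min_width=5, slack=7)
Line 13: ['address', 'cat'] (min_width=11, slack=1)
Line 14: ['banana'] (min_width=6, slack=6)
Line 15: ['string'] (min_width=6, slack=6)
Total lines: 15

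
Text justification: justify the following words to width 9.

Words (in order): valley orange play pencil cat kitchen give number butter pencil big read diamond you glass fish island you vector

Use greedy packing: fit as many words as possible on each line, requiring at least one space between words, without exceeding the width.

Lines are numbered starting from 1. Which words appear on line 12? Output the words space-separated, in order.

Answer: diamond

Derivation:
Line 1: ['valley'] (min_width=6, slack=3)
Line 2: ['orange'] (min_width=6, slack=3)
Line 3: ['play'] (min_width=4, slack=5)
Line 4: ['pencil'] (min_width=6, slack=3)
Line 5: ['cat'] (min_width=3, slack=6)
Line 6: ['kitchen'] (min_width=7, slack=2)
Line 7: ['give'] (min_width=4, slack=5)
Line 8: ['number'] (min_width=6, slack=3)
Line 9: ['butter'] (min_width=6, slack=3)
Line 10: ['pencil'] (min_width=6, slack=3)
Line 11: ['big', 'read'] (min_width=8, slack=1)
Line 12: ['diamond'] (min_width=7, slack=2)
Line 13: ['you', 'glass'] (min_width=9, slack=0)
Line 14: ['fish'] (min_width=4, slack=5)
Line 15: ['island'] (min_width=6, slack=3)
Line 16: ['you'] (min_width=3, slack=6)
Line 17: ['vector'] (min_width=6, slack=3)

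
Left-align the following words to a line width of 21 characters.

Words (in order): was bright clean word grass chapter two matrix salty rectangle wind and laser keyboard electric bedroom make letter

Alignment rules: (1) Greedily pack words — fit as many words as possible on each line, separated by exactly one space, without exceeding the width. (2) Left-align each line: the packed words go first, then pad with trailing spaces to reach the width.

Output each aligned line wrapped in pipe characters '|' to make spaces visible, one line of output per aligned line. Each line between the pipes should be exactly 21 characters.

Answer: |was bright clean word|
|grass chapter two    |
|matrix salty         |
|rectangle wind and   |
|laser keyboard       |
|electric bedroom make|
|letter               |

Derivation:
Line 1: ['was', 'bright', 'clean', 'word'] (min_width=21, slack=0)
Line 2: ['grass', 'chapter', 'two'] (min_width=17, slack=4)
Line 3: ['matrix', 'salty'] (min_width=12, slack=9)
Line 4: ['rectangle', 'wind', 'and'] (min_width=18, slack=3)
Line 5: ['laser', 'keyboard'] (min_width=14, slack=7)
Line 6: ['electric', 'bedroom', 'make'] (min_width=21, slack=0)
Line 7: ['letter'] (min_width=6, slack=15)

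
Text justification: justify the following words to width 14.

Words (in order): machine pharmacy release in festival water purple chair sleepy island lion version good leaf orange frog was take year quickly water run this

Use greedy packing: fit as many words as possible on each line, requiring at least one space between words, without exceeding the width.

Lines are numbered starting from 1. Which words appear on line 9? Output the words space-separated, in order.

Line 1: ['machine'] (min_width=7, slack=7)
Line 2: ['pharmacy'] (min_width=8, slack=6)
Line 3: ['release', 'in'] (min_width=10, slack=4)
Line 4: ['festival', 'water'] (min_width=14, slack=0)
Line 5: ['purple', 'chair'] (min_width=12, slack=2)
Line 6: ['sleepy', 'island'] (min_width=13, slack=1)
Line 7: ['lion', 'version'] (min_width=12, slack=2)
Line 8: ['good', 'leaf'] (min_width=9, slack=5)
Line 9: ['orange', 'frog'] (min_width=11, slack=3)
Line 10: ['was', 'take', 'year'] (min_width=13, slack=1)
Line 11: ['quickly', 'water'] (min_width=13, slack=1)
Line 12: ['run', 'this'] (min_width=8, slack=6)

Answer: orange frog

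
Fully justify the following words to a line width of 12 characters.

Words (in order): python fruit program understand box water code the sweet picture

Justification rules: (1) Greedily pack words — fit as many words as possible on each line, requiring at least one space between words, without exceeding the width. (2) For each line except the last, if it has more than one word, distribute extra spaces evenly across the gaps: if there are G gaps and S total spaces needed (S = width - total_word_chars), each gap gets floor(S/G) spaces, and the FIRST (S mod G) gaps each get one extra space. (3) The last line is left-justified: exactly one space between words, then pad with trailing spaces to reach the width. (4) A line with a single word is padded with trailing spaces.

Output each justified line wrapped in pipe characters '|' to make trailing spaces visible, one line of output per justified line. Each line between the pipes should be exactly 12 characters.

Answer: |python fruit|
|program     |
|understand  |
|box    water|
|code     the|
|sweet       |
|picture     |

Derivation:
Line 1: ['python', 'fruit'] (min_width=12, slack=0)
Line 2: ['program'] (min_width=7, slack=5)
Line 3: ['understand'] (min_width=10, slack=2)
Line 4: ['box', 'water'] (min_width=9, slack=3)
Line 5: ['code', 'the'] (min_width=8, slack=4)
Line 6: ['sweet'] (min_width=5, slack=7)
Line 7: ['picture'] (min_width=7, slack=5)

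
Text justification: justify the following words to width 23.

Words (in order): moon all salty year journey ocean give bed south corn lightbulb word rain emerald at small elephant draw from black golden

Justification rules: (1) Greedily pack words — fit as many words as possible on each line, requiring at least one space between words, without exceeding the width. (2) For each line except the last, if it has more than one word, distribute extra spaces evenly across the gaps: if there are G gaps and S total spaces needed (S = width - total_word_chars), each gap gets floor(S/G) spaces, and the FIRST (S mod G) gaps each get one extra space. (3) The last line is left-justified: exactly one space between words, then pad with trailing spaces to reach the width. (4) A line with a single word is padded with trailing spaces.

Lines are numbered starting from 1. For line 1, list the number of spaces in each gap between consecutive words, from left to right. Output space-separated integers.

Answer: 3 2 2

Derivation:
Line 1: ['moon', 'all', 'salty', 'year'] (min_width=19, slack=4)
Line 2: ['journey', 'ocean', 'give', 'bed'] (min_width=22, slack=1)
Line 3: ['south', 'corn', 'lightbulb'] (min_width=20, slack=3)
Line 4: ['word', 'rain', 'emerald', 'at'] (min_width=20, slack=3)
Line 5: ['small', 'elephant', 'draw'] (min_width=19, slack=4)
Line 6: ['from', 'black', 'golden'] (min_width=17, slack=6)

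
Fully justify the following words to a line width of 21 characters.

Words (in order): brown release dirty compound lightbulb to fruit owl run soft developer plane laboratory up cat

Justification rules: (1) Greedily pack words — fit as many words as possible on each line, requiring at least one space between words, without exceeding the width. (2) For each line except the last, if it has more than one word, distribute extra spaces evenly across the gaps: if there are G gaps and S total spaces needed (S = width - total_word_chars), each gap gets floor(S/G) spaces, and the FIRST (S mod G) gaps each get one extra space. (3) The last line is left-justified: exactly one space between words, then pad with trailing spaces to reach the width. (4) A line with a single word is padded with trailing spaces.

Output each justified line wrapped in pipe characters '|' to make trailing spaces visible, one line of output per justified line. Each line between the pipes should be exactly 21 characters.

Line 1: ['brown', 'release', 'dirty'] (min_width=19, slack=2)
Line 2: ['compound', 'lightbulb', 'to'] (min_width=21, slack=0)
Line 3: ['fruit', 'owl', 'run', 'soft'] (min_width=18, slack=3)
Line 4: ['developer', 'plane'] (min_width=15, slack=6)
Line 5: ['laboratory', 'up', 'cat'] (min_width=17, slack=4)

Answer: |brown  release  dirty|
|compound lightbulb to|
|fruit  owl  run  soft|
|developer       plane|
|laboratory up cat    |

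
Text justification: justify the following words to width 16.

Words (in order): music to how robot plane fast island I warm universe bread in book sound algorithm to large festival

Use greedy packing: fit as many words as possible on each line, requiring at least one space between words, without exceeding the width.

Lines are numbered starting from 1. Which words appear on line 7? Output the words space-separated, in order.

Answer: large festival

Derivation:
Line 1: ['music', 'to', 'how'] (min_width=12, slack=4)
Line 2: ['robot', 'plane', 'fast'] (min_width=16, slack=0)
Line 3: ['island', 'I', 'warm'] (min_width=13, slack=3)
Line 4: ['universe', 'bread'] (min_width=14, slack=2)
Line 5: ['in', 'book', 'sound'] (min_width=13, slack=3)
Line 6: ['algorithm', 'to'] (min_width=12, slack=4)
Line 7: ['large', 'festival'] (min_width=14, slack=2)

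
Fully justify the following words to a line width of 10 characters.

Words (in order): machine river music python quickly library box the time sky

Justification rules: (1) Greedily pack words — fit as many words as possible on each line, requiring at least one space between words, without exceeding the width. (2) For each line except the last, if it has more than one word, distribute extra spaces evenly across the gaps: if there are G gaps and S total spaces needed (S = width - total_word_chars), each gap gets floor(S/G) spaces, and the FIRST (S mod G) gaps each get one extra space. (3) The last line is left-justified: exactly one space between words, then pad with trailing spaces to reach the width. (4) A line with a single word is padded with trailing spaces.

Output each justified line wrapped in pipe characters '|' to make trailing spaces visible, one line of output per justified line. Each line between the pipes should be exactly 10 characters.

Answer: |machine   |
|river     |
|music     |
|python    |
|quickly   |
|library   |
|box    the|
|time sky  |

Derivation:
Line 1: ['machine'] (min_width=7, slack=3)
Line 2: ['river'] (min_width=5, slack=5)
Line 3: ['music'] (min_width=5, slack=5)
Line 4: ['python'] (min_width=6, slack=4)
Line 5: ['quickly'] (min_width=7, slack=3)
Line 6: ['library'] (min_width=7, slack=3)
Line 7: ['box', 'the'] (min_width=7, slack=3)
Line 8: ['time', 'sky'] (min_width=8, slack=2)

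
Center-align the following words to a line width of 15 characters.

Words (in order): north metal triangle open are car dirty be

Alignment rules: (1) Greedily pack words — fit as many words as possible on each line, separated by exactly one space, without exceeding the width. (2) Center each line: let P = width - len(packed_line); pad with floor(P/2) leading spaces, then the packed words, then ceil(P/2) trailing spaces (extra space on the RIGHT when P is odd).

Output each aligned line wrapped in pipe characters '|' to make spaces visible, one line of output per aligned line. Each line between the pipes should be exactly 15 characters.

Answer: |  north metal  |
| triangle open |
| are car dirty |
|      be       |

Derivation:
Line 1: ['north', 'metal'] (min_width=11, slack=4)
Line 2: ['triangle', 'open'] (min_width=13, slack=2)
Line 3: ['are', 'car', 'dirty'] (min_width=13, slack=2)
Line 4: ['be'] (min_width=2, slack=13)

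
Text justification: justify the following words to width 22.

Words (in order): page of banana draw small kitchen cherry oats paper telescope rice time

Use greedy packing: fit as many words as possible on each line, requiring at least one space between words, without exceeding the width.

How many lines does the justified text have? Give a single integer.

Answer: 4

Derivation:
Line 1: ['page', 'of', 'banana', 'draw'] (min_width=19, slack=3)
Line 2: ['small', 'kitchen', 'cherry'] (min_width=20, slack=2)
Line 3: ['oats', 'paper', 'telescope'] (min_width=20, slack=2)
Line 4: ['rice', 'time'] (min_width=9, slack=13)
Total lines: 4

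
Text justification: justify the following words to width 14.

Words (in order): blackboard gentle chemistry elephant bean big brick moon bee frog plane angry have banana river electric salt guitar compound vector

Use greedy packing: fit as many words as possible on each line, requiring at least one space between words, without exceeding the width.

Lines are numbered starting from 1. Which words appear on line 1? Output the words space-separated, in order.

Answer: blackboard

Derivation:
Line 1: ['blackboard'] (min_width=10, slack=4)
Line 2: ['gentle'] (min_width=6, slack=8)
Line 3: ['chemistry'] (min_width=9, slack=5)
Line 4: ['elephant', 'bean'] (min_width=13, slack=1)
Line 5: ['big', 'brick', 'moon'] (min_width=14, slack=0)
Line 6: ['bee', 'frog', 'plane'] (min_width=14, slack=0)
Line 7: ['angry', 'have'] (min_width=10, slack=4)
Line 8: ['banana', 'river'] (min_width=12, slack=2)
Line 9: ['electric', 'salt'] (min_width=13, slack=1)
Line 10: ['guitar'] (min_width=6, slack=8)
Line 11: ['compound'] (min_width=8, slack=6)
Line 12: ['vector'] (min_width=6, slack=8)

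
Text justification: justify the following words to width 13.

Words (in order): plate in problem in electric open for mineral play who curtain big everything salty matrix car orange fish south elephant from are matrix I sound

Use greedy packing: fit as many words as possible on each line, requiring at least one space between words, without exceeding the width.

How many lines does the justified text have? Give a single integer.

Line 1: ['plate', 'in'] (min_width=8, slack=5)
Line 2: ['problem', 'in'] (min_width=10, slack=3)
Line 3: ['electric', 'open'] (min_width=13, slack=0)
Line 4: ['for', 'mineral'] (min_width=11, slack=2)
Line 5: ['play', 'who'] (min_width=8, slack=5)
Line 6: ['curtain', 'big'] (min_width=11, slack=2)
Line 7: ['everything'] (min_width=10, slack=3)
Line 8: ['salty', 'matrix'] (min_width=12, slack=1)
Line 9: ['car', 'orange'] (min_width=10, slack=3)
Line 10: ['fish', 'south'] (min_width=10, slack=3)
Line 11: ['elephant', 'from'] (min_width=13, slack=0)
Line 12: ['are', 'matrix', 'I'] (min_width=12, slack=1)
Line 13: ['sound'] (min_width=5, slack=8)
Total lines: 13

Answer: 13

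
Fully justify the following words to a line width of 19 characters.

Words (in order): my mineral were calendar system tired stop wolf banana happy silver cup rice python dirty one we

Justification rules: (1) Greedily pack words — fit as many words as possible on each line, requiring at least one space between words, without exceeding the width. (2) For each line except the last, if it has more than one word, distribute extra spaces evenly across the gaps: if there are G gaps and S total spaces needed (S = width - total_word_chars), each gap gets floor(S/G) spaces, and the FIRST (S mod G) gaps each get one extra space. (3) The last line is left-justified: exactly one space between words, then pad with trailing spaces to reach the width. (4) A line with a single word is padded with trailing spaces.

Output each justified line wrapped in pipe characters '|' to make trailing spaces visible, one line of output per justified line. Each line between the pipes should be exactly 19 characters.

Answer: |my   mineral   were|
|calendar     system|
|tired   stop   wolf|
|banana happy silver|
|cup   rice   python|
|dirty one we       |

Derivation:
Line 1: ['my', 'mineral', 'were'] (min_width=15, slack=4)
Line 2: ['calendar', 'system'] (min_width=15, slack=4)
Line 3: ['tired', 'stop', 'wolf'] (min_width=15, slack=4)
Line 4: ['banana', 'happy', 'silver'] (min_width=19, slack=0)
Line 5: ['cup', 'rice', 'python'] (min_width=15, slack=4)
Line 6: ['dirty', 'one', 'we'] (min_width=12, slack=7)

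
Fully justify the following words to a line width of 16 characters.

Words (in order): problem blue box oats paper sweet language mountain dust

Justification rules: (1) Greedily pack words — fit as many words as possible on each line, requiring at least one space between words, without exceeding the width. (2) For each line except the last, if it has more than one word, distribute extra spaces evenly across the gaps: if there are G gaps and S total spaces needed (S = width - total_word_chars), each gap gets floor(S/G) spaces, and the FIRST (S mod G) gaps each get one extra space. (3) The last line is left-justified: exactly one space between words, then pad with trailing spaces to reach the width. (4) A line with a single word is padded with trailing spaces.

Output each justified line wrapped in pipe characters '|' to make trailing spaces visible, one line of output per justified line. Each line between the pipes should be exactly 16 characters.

Line 1: ['problem', 'blue', 'box'] (min_width=16, slack=0)
Line 2: ['oats', 'paper', 'sweet'] (min_width=16, slack=0)
Line 3: ['language'] (min_width=8, slack=8)
Line 4: ['mountain', 'dust'] (min_width=13, slack=3)

Answer: |problem blue box|
|oats paper sweet|
|language        |
|mountain dust   |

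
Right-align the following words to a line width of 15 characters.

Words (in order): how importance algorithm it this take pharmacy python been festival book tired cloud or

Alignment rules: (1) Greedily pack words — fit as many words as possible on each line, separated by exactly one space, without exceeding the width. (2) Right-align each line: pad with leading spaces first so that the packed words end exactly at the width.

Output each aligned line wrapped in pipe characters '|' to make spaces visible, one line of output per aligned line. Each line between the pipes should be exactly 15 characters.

Answer: | how importance|
|   algorithm it|
|      this take|
|pharmacy python|
|  been festival|
|     book tired|
|       cloud or|

Derivation:
Line 1: ['how', 'importance'] (min_width=14, slack=1)
Line 2: ['algorithm', 'it'] (min_width=12, slack=3)
Line 3: ['this', 'take'] (min_width=9, slack=6)
Line 4: ['pharmacy', 'python'] (min_width=15, slack=0)
Line 5: ['been', 'festival'] (min_width=13, slack=2)
Line 6: ['book', 'tired'] (min_width=10, slack=5)
Line 7: ['cloud', 'or'] (min_width=8, slack=7)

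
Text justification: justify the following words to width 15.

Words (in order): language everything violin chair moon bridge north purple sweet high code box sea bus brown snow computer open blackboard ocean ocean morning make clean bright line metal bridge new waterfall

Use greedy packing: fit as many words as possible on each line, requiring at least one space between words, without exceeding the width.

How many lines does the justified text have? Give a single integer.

Answer: 16

Derivation:
Line 1: ['language'] (min_width=8, slack=7)
Line 2: ['everything'] (min_width=10, slack=5)
Line 3: ['violin', 'chair'] (min_width=12, slack=3)
Line 4: ['moon', 'bridge'] (min_width=11, slack=4)
Line 5: ['north', 'purple'] (min_width=12, slack=3)
Line 6: ['sweet', 'high', 'code'] (min_width=15, slack=0)
Line 7: ['box', 'sea', 'bus'] (min_width=11, slack=4)
Line 8: ['brown', 'snow'] (min_width=10, slack=5)
Line 9: ['computer', 'open'] (min_width=13, slack=2)
Line 10: ['blackboard'] (min_width=10, slack=5)
Line 11: ['ocean', 'ocean'] (min_width=11, slack=4)
Line 12: ['morning', 'make'] (min_width=12, slack=3)
Line 13: ['clean', 'bright'] (min_width=12, slack=3)
Line 14: ['line', 'metal'] (min_width=10, slack=5)
Line 15: ['bridge', 'new'] (min_width=10, slack=5)
Line 16: ['waterfall'] (min_width=9, slack=6)
Total lines: 16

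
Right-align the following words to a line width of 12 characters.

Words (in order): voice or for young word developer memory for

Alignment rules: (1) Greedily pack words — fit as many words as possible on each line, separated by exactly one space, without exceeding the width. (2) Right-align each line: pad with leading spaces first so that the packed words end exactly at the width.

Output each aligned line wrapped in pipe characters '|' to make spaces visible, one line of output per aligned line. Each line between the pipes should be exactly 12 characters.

Answer: |voice or for|
|  young word|
|   developer|
|  memory for|

Derivation:
Line 1: ['voice', 'or', 'for'] (min_width=12, slack=0)
Line 2: ['young', 'word'] (min_width=10, slack=2)
Line 3: ['developer'] (min_width=9, slack=3)
Line 4: ['memory', 'for'] (min_width=10, slack=2)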